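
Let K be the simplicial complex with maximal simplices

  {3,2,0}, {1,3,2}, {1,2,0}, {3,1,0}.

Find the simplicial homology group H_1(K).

H_1 ≅ 0.

Order the vertices as 0 < 1 < 2 < 3. Listing each simplex with vertices in this order, K has dimension 2 with simplices:

  0-simplices (4): [0], [1], [2], [3]
  1-simplices (6): [0,1], [0,2], [0,3], [1,2], [1,3], [2,3]
  2-simplices (4): [0,1,2], [0,1,3], [0,2,3], [1,2,3]

Hence C_0 ≅ Z^4, C_1 ≅ Z^6, C_2 ≅ Z^4.

∂_1: C_1 → C_0 maps an edge to its endpoints' difference, ∂[p,q] = q − p. For instance
  ∂[1,3] = [3] − [1].
The resulting 4×6 matrix has rank 3, and its Smith normal form has invariant factors (1,1,1).

∂_2: C_2 → C_1 maps a triangle to the signed sum of its edges. For instance
  ∂[0,2,3] = [2,3] − [0,3] + [0,2],
  ∂[0,1,2] = [1,2] − [0,2] + [0,1].
This gives a 6×4 integer matrix of rank 3; reducing to Smith normal form yields diagonal entries (1,1,1).

Computing H_k = (kernel of ∂_k) / (image of ∂_{k+1}):

  H_1: rank ker ∂_1 − rank ∂_2 = (6 − 3) − 3 = 0, and the invariant factors of ∂_2 are all 1, so H_1 ≅ 0.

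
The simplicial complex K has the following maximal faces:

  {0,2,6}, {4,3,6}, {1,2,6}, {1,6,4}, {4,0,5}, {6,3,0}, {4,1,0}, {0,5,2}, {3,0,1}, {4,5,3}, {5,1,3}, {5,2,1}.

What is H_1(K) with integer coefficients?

H_1 ≅ Z/2.

We work with the vertex ordering 0 < 1 < 2 < 3 < 4 < 5 < 6. The simplices of K, each written with vertices in increasing order, are:

  0-simplices (7): [0], [1], [2], [3], [4], [5], [6]
  1-simplices (18): [0,1], [0,2], [0,3], [0,4], [0,5], [0,6], [1,2], [1,3], [1,4], [1,5], [1,6], [2,5], [2,6], [3,4], [3,5], [3,6], [4,5], [4,6]
  2-simplices (12): [0,1,3], [0,1,4], [0,2,5], [0,2,6], [0,3,6], [0,4,5], [1,2,5], [1,2,6], [1,3,5], [1,4,6], [3,4,5], [3,4,6]

Hence C_0 ≅ Z^7, C_1 ≅ Z^18, C_2 ≅ Z^12.

Boundary ∂_1: C_1 → C_0 is given by ∂[p,q] = [q] − [p]. For instance
  ∂[1,3] = [3] − [1].
This gives a 7×18 integer matrix of rank 6; reducing to Smith normal form yields diagonal entries (1,1,1,1,1,1).

∂_2: C_2 → C_1 maps a triangle to the signed sum of its edges. For instance
  ∂[0,1,4] = [1,4] − [0,4] + [0,1],
  ∂[1,3,5] = [3,5] − [1,5] + [1,3].
This gives a 18×12 integer matrix of rank 12; reducing to Smith normal form yields diagonal entries (1,1,1,1,1,1,1,1,1,1,1,2).

From H_k ≅ ker(∂_k) / im(∂_{k+1}) we obtain:

  H_1: rank ker ∂_1 − rank ∂_2 = (18 − 6) − 12 = 0, and ∂_2 has invariant factor 2 > 1, so H_1 = Z/2.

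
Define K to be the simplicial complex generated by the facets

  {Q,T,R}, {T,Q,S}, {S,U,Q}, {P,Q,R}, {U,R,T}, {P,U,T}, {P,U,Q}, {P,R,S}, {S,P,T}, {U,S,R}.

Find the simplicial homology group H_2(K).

Order the vertices as P < Q < R < S < T < U. Listing each simplex with vertices in this order, K has dimension 2 with simplices:

  0-simplices (6): P, Q, R, S, T, U
  1-simplices (15): PQ, PR, PS, PT, PU, QR, QS, QT, QU, RS, RT, RU, ST, SU, TU
  2-simplices (10): PQR, PQU, PRS, PST, PTU, QRT, QST, QSU, RSU, RTU

giving chain groups C_0 ≅ Z^6, C_1 ≅ Z^15, C_2 ≅ Z^10.

The boundary map ∂_1: C_1 → C_0 maps an edge to its endpoints' difference, ∂[p,q] = q − p. For instance
  ∂TU = U − T.
The resulting 6×15 matrix has rank 5, and its Smith normal form has invariant factors (1,1,1,1,1).

The boundary map ∂_2: C_2 → C_1 sends each 2-simplex [p,q,r] to [q,r] − [p,r] + [p,q]. For instance
  ∂PST = ST − PT + PS,
  ∂PRS = RS − PS + PR.
The 15×10 boundary matrix has rank 10 and Smith normal form diag(1,1,1,1,1,1,1,1,1,2).

From H_k ≅ ker(∂_k) / im(∂_{k+1}) we obtain:

  H_2: rank ker ∂_2 − rank ∂_3 = (10 − 10) − 0 = 0, and there is no ∂_3, so H_2 ≅ 0.

H_2 ≅ 0.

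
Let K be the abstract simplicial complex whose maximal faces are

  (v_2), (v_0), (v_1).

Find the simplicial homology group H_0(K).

H_0 = Z^3.

We work with the vertex ordering v_0 < v_1 < v_2. The simplices of K, each written with vertices in increasing order, are:

  0-simplices (3): [v_0], [v_1], [v_2]

so the chain groups are C_0 ≅ Z^3.

Now H_k = ker ∂_k / im ∂_{k+1}, so:

  H_0: rank C_0 − rank ∂_1 = 3 − 0 = 3, and there is no ∂_1, so H_0 ≅ Z^3.

(K is a triangulation of a set of 3 points.)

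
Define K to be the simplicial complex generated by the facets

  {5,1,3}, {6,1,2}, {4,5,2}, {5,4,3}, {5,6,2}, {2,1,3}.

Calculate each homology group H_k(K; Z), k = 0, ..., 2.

H_0 ≅ Z,  H_1 ≅ Z,  H_2 = 0.

K has 6 vertices, 12 edges, 6 triangles.
rank ∂_0 = 0, rank ∂_1 = 5 ⇒ b_0 = 6 − 0 − 5 = 1; all invariant factors of ∂_1 are 1 so no torsion. So H_0 ≅ Z.
rank ∂_1 = 5, rank ∂_2 = 6 ⇒ b_1 = 12 − 5 − 6 = 1; all invariant factors of ∂_2 are 1 so no torsion. So H_1 ≅ Z.
rank ∂_2 = 6, rank ∂_3 = 0 ⇒ b_2 = 6 − 6 − 0 = 0. So H_2 ≅ 0.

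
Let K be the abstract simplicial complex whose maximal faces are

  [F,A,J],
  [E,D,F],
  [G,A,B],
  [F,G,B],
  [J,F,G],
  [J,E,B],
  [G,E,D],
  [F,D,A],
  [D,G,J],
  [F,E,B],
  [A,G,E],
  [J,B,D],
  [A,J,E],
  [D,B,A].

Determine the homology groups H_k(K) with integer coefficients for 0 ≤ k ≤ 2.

H_0 ≅ Z,  H_1 ≅ Z^2,  H_2 ≅ Z.

Order the vertices as A < B < D < E < F < G < J. Listing each simplex with vertices in this order, K has dimension 2 with simplices:

  0-simplices (7): A, B, D, E, F, G, J
  1-simplices (21): AB, AD, AE, AF, AG, AJ, BD, BE, BF, BG, BJ, DE, DF, DG, DJ, EF, EG, EJ, FG, FJ, GJ
  2-simplices (14): ABD, ABG, ADF, AEG, AEJ, AFJ, BDJ, BEF, BEJ, BFG, DEF, DEG, DGJ, FGJ

giving chain groups C_0 ≅ Z^7, C_1 ≅ Z^21, C_2 ≅ Z^14.

∂_1: C_1 → C_0 sends each edge [p,q] (with p < q) to q − p.
The 7×21 boundary matrix has rank 6 and Smith normal form diag(1,1,1,1,1,1).

The boundary map ∂_2: C_2 → C_1 maps a triangle to the signed sum of its edges. For instance
  ∂ABD = BD − AD + AB,
  ∂AEG = EG − AG + AE.
The 21×14 boundary matrix has rank 13 and Smith normal form diag(1,1,1,1,1,1,1,1,1,1,1,1,1).

Computing H_k = (kernel of ∂_k) / (image of ∂_{k+1}):

  H_0: rank C_0 − rank ∂_1 = 7 − 6 = 1, and the invariant factors of ∂_1 are all 1, so H_0 = Z.
  H_1: rank ker ∂_1 − rank ∂_2 = (21 − 6) − 13 = 2, and the invariant factors of ∂_2 are all 1, so H_1 = Z^2.
  H_2: rank ker ∂_2 − rank ∂_3 = (14 − 13) − 0 = 1, and there is no ∂_3, so H_2 = Z.

(K is a triangulation of the torus T^2.)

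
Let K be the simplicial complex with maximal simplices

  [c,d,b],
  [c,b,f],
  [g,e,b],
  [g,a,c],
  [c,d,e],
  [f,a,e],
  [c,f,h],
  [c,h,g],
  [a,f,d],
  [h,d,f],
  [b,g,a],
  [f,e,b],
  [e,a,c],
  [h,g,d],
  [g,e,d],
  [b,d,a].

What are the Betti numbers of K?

b_0 = 1, b_1 = 2, b_2 = 1.

We work with the vertex ordering a < b < c < d < e < f < g < h. The simplices of K, each written with vertices in increasing order, are:

  0-simplices (8): a, b, c, d, e, f, g, h
  1-simplices (24): ab, ac, ad, ae, af, ag, bc, bd, be, bf, bg, cd, ce, cf, cg, ch, de, df, dg, dh, ef, eg, fh, gh
  2-simplices (16): abd, abg, ace, acg, adf, aef, bcd, bcf, bef, beg, cde, cfh, cgh, deg, dfh, dgh

giving chain groups C_0 ≅ Z^8, C_1 ≅ Z^24, C_2 ≅ Z^16.

∂_1: C_1 → C_0 maps an edge to its endpoints' difference, ∂[p,q] = q − p. For instance
  ∂de = e − d.
This gives a 8×24 integer matrix of rank 7; reducing to Smith normal form yields diagonal entries (1,1,1,1,1,1,1).

The boundary map ∂_2: C_2 → C_1 acts by ∂[p,q,r] = [q,r] − [p,r] + [p,q]. For instance
  ∂adf = df − af + ad,
  ∂abg = bg − ag + ab.
This gives a 24×16 integer matrix of rank 15; reducing to Smith normal form yields diagonal entries (1,1,1,1,1,1,1,1,1,1,1,1,1,1,1).

From H_k ≅ ker(∂_k) / im(∂_{k+1}) we obtain:

  H_0: rank C_0 − rank ∂_1 = 8 − 7 = 1, and the invariant factors of ∂_1 are all 1, so H_0 ≅ Z.
  H_1: rank ker ∂_1 − rank ∂_2 = (24 − 7) − 15 = 2, and the invariant factors of ∂_2 are all 1, so H_1 ≅ Z^2.
  H_2: rank ker ∂_2 − rank ∂_3 = (16 − 15) − 0 = 1, and there is no ∂_3, so H_2 ≅ Z.

Hence the Betti numbers are b_0 = 1, b_1 = 2, b_2 = 1.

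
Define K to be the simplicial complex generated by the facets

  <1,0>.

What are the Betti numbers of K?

b_0 = 1, b_1 = 0.

Take the total order 0 < 1 on the vertex set. Then K (dimension 1) consists of the simplices:

  0-simplices (2): [0], [1]
  1-simplices (1): [0,1]

Hence C_0 ≅ Z^2, C_1 ≅ Z^1.

∂_1: C_1 → C_0 is given by ∂[p,q] = [q] − [p]. For instance
  ∂[0,1] = [1] − [0].
As a 2×1 matrix over Z this has rank 1, with invariant factors (1).

Computing H_k = (kernel of ∂_k) / (image of ∂_{k+1}):

  H_0: rank C_0 − rank ∂_1 = 2 − 1 = 1, and the invariant factors of ∂_1 are all 1, so H_0 ≅ Z.
  H_1: rank ker ∂_1 − rank ∂_2 = (1 − 1) − 0 = 0, and there is no ∂_2, so H_1 ≅ 0.

As a check, the Euler characteristic is 2 − 1 = 1, which agrees with 1 − 0 = 1.
(K is a triangulation of the 1-simplex.)

Hence the Betti numbers are b_0 = 1, b_1 = 0.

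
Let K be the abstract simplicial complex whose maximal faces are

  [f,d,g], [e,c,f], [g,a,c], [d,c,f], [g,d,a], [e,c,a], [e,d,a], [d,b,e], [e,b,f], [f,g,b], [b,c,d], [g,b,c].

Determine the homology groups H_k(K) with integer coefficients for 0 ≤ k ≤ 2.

H_0 ≅ Z,  H_1 ≅ Z/2,  H_2 = 0.

Fix the vertex order a < b < c < d < e < f < g and write every simplex with vertices in increasing order. Then dim K = 2 and the simplices of K are:

  0-simplices (7): a, b, c, d, e, f, g
  1-simplices (18): ac, ad, ae, ag, bc, bd, be, bf, bg, cd, ce, cf, cg, de, df, dg, ef, fg
  2-simplices (12): ace, acg, ade, adg, bcd, bcg, bde, bef, bfg, cdf, cef, dfg

giving chain groups C_0 ≅ Z^7, C_1 ≅ Z^18, C_2 ≅ Z^12.

Boundary ∂_1: C_1 → C_0 is given by ∂[p,q] = [q] − [p]. For instance
  ∂bc = c − b.
The 7×18 boundary matrix has rank 6 and Smith normal form diag(1,1,1,1,1,1).

The boundary map ∂_2: C_2 → C_1 acts by ∂[p,q,r] = [q,r] − [p,r] + [p,q]. For instance
  ∂ace = ce − ae + ac,
  ∂dfg = fg − dg + df.
The resulting 18×12 matrix has rank 12, and its Smith normal form has invariant factors (1,1,1,1,1,1,1,1,1,1,1,2).

Now H_k = ker ∂_k / im ∂_{k+1}, so:

  H_0: rank C_0 − rank ∂_1 = 7 − 6 = 1, and the invariant factors of ∂_1 are all 1, so H_0 = Z.
  H_1: rank ker ∂_1 − rank ∂_2 = (18 − 6) − 12 = 0, and ∂_2 has invariant factor 2 > 1, so H_1 = Z/2.
  H_2: rank ker ∂_2 − rank ∂_3 = (12 − 12) − 0 = 0, and there is no ∂_3, so H_2 = 0.

As a check, the Euler characteristic is 7 − 18 + 12 = 1, which agrees with 1 − 0 + 0 = 1.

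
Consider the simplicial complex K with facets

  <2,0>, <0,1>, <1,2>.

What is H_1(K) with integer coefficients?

Take the total order 0 < 1 < 2 on the vertex set. Then K (dimension 1) consists of the simplices:

  0-simplices (3): [0], [1], [2]
  1-simplices (3): [0,1], [0,2], [1,2]

Hence C_0 ≅ Z^3, C_1 ≅ Z^3.

∂_1: C_1 → C_0 maps an edge to its endpoints' difference, ∂[p,q] = q − p.
As a 3×3 matrix over Z this has rank 2, with invariant factors (1,1).

Now H_k = ker ∂_k / im ∂_{k+1}, so:

  H_1: rank ker ∂_1 − rank ∂_2 = (3 − 2) − 0 = 1, and there is no ∂_2, so H_1 = Z.

H_1 ≅ Z.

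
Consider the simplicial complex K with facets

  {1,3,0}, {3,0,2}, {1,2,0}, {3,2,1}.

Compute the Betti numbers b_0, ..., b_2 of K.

We work with the vertex ordering 0 < 1 < 2 < 3. The simplices of K, each written with vertices in increasing order, are:

  0-simplices (4): [0], [1], [2], [3]
  1-simplices (6): [0,1], [0,2], [0,3], [1,2], [1,3], [2,3]
  2-simplices (4): [0,1,2], [0,1,3], [0,2,3], [1,2,3]

giving chain groups C_0 ≅ Z^4, C_1 ≅ Z^6, C_2 ≅ Z^4.

The boundary map ∂_1: C_1 → C_0 sends each edge [p,q] (with p < q) to q − p. For instance
  ∂[0,3] = [3] − [0].
The 4×6 boundary matrix has rank 3 and Smith normal form diag(1,1,1).

The boundary map ∂_2: C_2 → C_1 acts by ∂[p,q,r] = [q,r] − [p,r] + [p,q]. For instance
  ∂[0,1,2] = [1,2] − [0,2] + [0,1],
  ∂[1,2,3] = [2,3] − [1,3] + [1,2].
This gives a 6×4 integer matrix of rank 3; reducing to Smith normal form yields diagonal entries (1,1,1).

From H_k ≅ ker(∂_k) / im(∂_{k+1}) we obtain:

  H_0: rank C_0 − rank ∂_1 = 4 − 3 = 1, and the invariant factors of ∂_1 are all 1, so H_0 ≅ Z.
  H_1: rank ker ∂_1 − rank ∂_2 = (6 − 3) − 3 = 0, and the invariant factors of ∂_2 are all 1, so H_1 ≅ 0.
  H_2: rank ker ∂_2 − rank ∂_3 = (4 − 3) − 0 = 1, and there is no ∂_3, so H_2 ≅ Z.

Hence the Betti numbers are b_0 = 1, b_1 = 0, b_2 = 1.

b_0 = 1, b_1 = 0, b_2 = 1.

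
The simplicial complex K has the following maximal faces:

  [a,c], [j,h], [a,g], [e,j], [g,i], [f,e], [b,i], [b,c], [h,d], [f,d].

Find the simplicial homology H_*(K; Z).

H_0 ≅ Z^2,  H_1 ≅ Z^2.

Order the vertices as a < b < c < d < e < f < g < h < i < j. Listing each simplex with vertices in this order, K has dimension 1 with simplices:

  0-simplices (10): a, b, c, d, e, f, g, h, i, j
  1-simplices (10): ac, ag, bc, bi, df, dh, ef, ej, gi, hj

so the chain groups are C_0 ≅ Z^10, C_1 ≅ Z^10.

Boundary ∂_1: C_1 → C_0 is given by ∂[p,q] = [q] − [p].
The 10×10 boundary matrix has rank 8 and Smith normal form diag(1,1,1,1,1,1,1,1).

Computing H_k = (kernel of ∂_k) / (image of ∂_{k+1}):

  H_0: rank C_0 − rank ∂_1 = 10 − 8 = 2, and the invariant factors of ∂_1 are all 1, so H_0 = Z^2.
  H_1: rank ker ∂_1 − rank ∂_2 = (10 − 8) − 0 = 2, and there is no ∂_2, so H_1 = Z^2.

(K is a triangulation of the disjoint union of the circle S^1 and the circle S^1.)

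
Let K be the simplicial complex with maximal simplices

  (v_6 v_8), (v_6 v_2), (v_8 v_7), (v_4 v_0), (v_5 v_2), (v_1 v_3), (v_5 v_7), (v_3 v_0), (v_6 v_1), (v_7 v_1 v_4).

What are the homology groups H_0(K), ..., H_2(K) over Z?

H_0 ≅ Z,  H_1 ≅ Z^3,  H_2 = 0.

K has 9 vertices, 12 edges, 1 triangle.
rank ∂_0 = 0, rank ∂_1 = 8 ⇒ b_0 = 9 − 0 − 8 = 1; all invariant factors of ∂_1 are 1 so no torsion. So H_0 ≅ Z.
rank ∂_1 = 8, rank ∂_2 = 1 ⇒ b_1 = 12 − 8 − 1 = 3; all invariant factors of ∂_2 are 1 so no torsion. So H_1 ≅ Z^3.
rank ∂_2 = 1, rank ∂_3 = 0 ⇒ b_2 = 1 − 1 − 0 = 0. So H_2 ≅ 0.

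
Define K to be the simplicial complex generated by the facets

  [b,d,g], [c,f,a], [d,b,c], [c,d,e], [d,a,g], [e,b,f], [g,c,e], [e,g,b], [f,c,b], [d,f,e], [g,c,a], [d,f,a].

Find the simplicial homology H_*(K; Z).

H_0 = Z,  H_1 = Z/2Z,  H_2 = 0.

Fix the vertex order a < b < c < d < e < f < g and write every simplex with vertices in increasing order. Then dim K = 2 and the simplices of K are:

  0-simplices (7): a, b, c, d, e, f, g
  1-simplices (18): ac, ad, af, ag, bc, bd, be, bf, bg, cd, ce, cf, cg, de, df, dg, ef, eg
  2-simplices (12): acf, acg, adf, adg, bcd, bcf, bdg, bef, beg, cde, ceg, def

Hence C_0 ≅ Z^7, C_1 ≅ Z^18, C_2 ≅ Z^12.

∂_1: C_1 → C_0 sends each edge [p,q] (with p < q) to q − p.
The 7×18 boundary matrix has rank 6 and Smith normal form diag(1,1,1,1,1,1).

∂_2: C_2 → C_1 acts by ∂[p,q,r] = [q,r] − [p,r] + [p,q]. For instance
  ∂def = ef − df + de,
  ∂bcd = cd − bd + bc.
This gives a 18×12 integer matrix of rank 12; reducing to Smith normal form yields diagonal entries (1,1,1,1,1,1,1,1,1,1,1,2).

Now H_k = ker ∂_k / im ∂_{k+1}, so:

  H_0: rank C_0 − rank ∂_1 = 7 − 6 = 1, and the invariant factors of ∂_1 are all 1, so H_0 = Z.
  H_1: rank ker ∂_1 − rank ∂_2 = (18 − 6) − 12 = 0, and ∂_2 has invariant factor 2 > 1, so H_1 = Z/2Z.
  H_2: rank ker ∂_2 − rank ∂_3 = (12 − 12) − 0 = 0, and there is no ∂_3, so H_2 = 0.

(K is a triangulation of the real projective plane RP^2.)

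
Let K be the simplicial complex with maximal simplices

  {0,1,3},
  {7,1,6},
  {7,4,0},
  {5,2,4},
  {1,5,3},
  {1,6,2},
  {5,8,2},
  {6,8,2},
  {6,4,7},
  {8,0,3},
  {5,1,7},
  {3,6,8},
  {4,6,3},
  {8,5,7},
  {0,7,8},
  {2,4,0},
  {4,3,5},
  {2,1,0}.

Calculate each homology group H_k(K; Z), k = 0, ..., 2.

H_0 = Z,  H_1 = Z^2,  H_2 = Z.

Take the total order 0 < 1 < 2 < 3 < 4 < 5 < 6 < 7 < 8 on the vertex set. Then K (dimension 2) consists of the simplices:

  0-simplices (9): [0], [1], [2], [3], [4], [5], [6], [7], [8]
  1-simplices (27): (27 of them)
  2-simplices (18): [0,1,2], [0,1,3], [0,2,4], [0,3,8], [0,4,7], [0,7,8], [1,2,6], [1,3,5], [1,5,7], [1,6,7], [2,4,5], [2,5,8], [2,6,8], [3,4,5], [3,4,6], [3,6,8], [4,6,7], [5,7,8]

so the chain groups are C_0 ≅ Z^9, C_1 ≅ Z^27, C_2 ≅ Z^18.

∂_1: C_1 → C_0 sends each edge [p,q] (with p < q) to q − p.
This gives a 9×27 integer matrix of rank 8; reducing to Smith normal form yields diagonal entries (1,1,1,1,1,1,1,1).

Boundary ∂_2: C_2 → C_1 sends each 2-simplex [p,q,r] to [q,r] − [p,r] + [p,q]. For instance
  ∂[3,6,8] = [6,8] − [3,8] + [3,6],
  ∂[1,3,5] = [3,5] − [1,5] + [1,3].
The resulting 27×18 matrix has rank 17, and its Smith normal form has invariant factors (1,1,1,1,1,1,1,1,1,1,1,1,1,1,1,1,1).

Now H_k = ker ∂_k / im ∂_{k+1}, so:

  H_0: rank C_0 − rank ∂_1 = 9 − 8 = 1, and the invariant factors of ∂_1 are all 1, so H_0 = Z.
  H_1: rank ker ∂_1 − rank ∂_2 = (27 − 8) − 17 = 2, and the invariant factors of ∂_2 are all 1, so H_1 = Z^2.
  H_2: rank ker ∂_2 − rank ∂_3 = (18 − 17) − 0 = 1, and there is no ∂_3, so H_2 = Z.

As a check, the Euler characteristic is 9 − 27 + 18 = 0, which agrees with 1 − 2 + 1 = 0.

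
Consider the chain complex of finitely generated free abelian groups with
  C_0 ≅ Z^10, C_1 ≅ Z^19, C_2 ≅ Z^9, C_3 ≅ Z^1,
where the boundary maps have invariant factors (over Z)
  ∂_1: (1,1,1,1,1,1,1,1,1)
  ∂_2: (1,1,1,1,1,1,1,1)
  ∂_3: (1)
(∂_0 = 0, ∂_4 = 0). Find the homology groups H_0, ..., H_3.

H_0: b_0 = 10 − 0 − 9 = 1; torsion from ∂_1 factors > 1: none. So H_0 ≅ Z.
H_1: b_1 = 19 − 9 − 8 = 2; torsion from ∂_2 factors > 1: none. So H_1 ≅ Z^2.
H_2: b_2 = 9 − 8 − 1 = 0; torsion from ∂_3 factors > 1: none. So H_2 ≅ 0.
H_3: b_3 = 1 − 1 − 0 = 0; torsion from ∂_4 factors > 1: none. So H_3 ≅ 0.

H_0 ≅ Z,  H_1 ≅ Z^2,  H_2 = 0,  H_3 = 0.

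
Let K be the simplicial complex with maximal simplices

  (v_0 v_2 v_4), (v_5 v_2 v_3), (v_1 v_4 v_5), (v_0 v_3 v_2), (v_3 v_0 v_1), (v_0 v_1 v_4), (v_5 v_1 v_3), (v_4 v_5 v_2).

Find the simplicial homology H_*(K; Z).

We work with the vertex ordering v_0 < v_1 < v_2 < v_3 < v_4 < v_5. The simplices of K, each written with vertices in increasing order, are:

  0-simplices (6): [v_0], [v_1], [v_2], [v_3], [v_4], [v_5]
  1-simplices (12): [v_0,v_1], [v_0,v_2], [v_0,v_3], [v_0,v_4], [v_1,v_3], [v_1,v_4], [v_1,v_5], [v_2,v_3], [v_2,v_4], [v_2,v_5], [v_3,v_5], [v_4,v_5]
  2-simplices (8): [v_0,v_1,v_3], [v_0,v_1,v_4], [v_0,v_2,v_3], [v_0,v_2,v_4], [v_1,v_3,v_5], [v_1,v_4,v_5], [v_2,v_3,v_5], [v_2,v_4,v_5]

giving chain groups C_0 ≅ Z^6, C_1 ≅ Z^12, C_2 ≅ Z^8.

Boundary ∂_1: C_1 → C_0 maps an edge to its endpoints' difference, ∂[p,q] = q − p.
As a 6×12 matrix over Z this has rank 5, with invariant factors (1,1,1,1,1).

∂_2: C_2 → C_1 maps a triangle to the signed sum of its edges. For instance
  ∂[v_0,v_1,v_3] = [v_1,v_3] − [v_0,v_3] + [v_0,v_1],
  ∂[v_2,v_4,v_5] = [v_4,v_5] − [v_2,v_5] + [v_2,v_4].
The resulting 12×8 matrix has rank 7, and its Smith normal form has invariant factors (1,1,1,1,1,1,1).

Now H_k = ker ∂_k / im ∂_{k+1}, so:

  H_0: rank C_0 − rank ∂_1 = 6 − 5 = 1, and the invariant factors of ∂_1 are all 1, so H_0 = Z.
  H_1: rank ker ∂_1 − rank ∂_2 = (12 − 5) − 7 = 0, and the invariant factors of ∂_2 are all 1, so H_1 = 0.
  H_2: rank ker ∂_2 − rank ∂_3 = (8 − 7) − 0 = 1, and there is no ∂_3, so H_2 = Z.

H_0 ≅ Z,  H_1 = 0,  H_2 ≅ Z.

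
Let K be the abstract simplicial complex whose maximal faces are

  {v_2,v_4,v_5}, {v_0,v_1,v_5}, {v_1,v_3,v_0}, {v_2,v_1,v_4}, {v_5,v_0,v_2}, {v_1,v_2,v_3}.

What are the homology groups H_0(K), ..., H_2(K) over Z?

H_0 = Z,  H_1 = Z,  H_2 = 0.

Take the total order v_0 < v_1 < v_2 < v_3 < v_4 < v_5 on the vertex set. Then K (dimension 2) consists of the simplices:

  0-simplices (6): [v_0], [v_1], [v_2], [v_3], [v_4], [v_5]
  1-simplices (12): [v_0,v_1], [v_0,v_2], [v_0,v_3], [v_0,v_5], [v_1,v_2], [v_1,v_3], [v_1,v_4], [v_1,v_5], [v_2,v_3], [v_2,v_4], [v_2,v_5], [v_4,v_5]
  2-simplices (6): [v_0,v_1,v_3], [v_0,v_1,v_5], [v_0,v_2,v_5], [v_1,v_2,v_3], [v_1,v_2,v_4], [v_2,v_4,v_5]

Hence C_0 ≅ Z^6, C_1 ≅ Z^12, C_2 ≅ Z^6.

Boundary ∂_1: C_1 → C_0 is given by ∂[p,q] = [q] − [p]. For instance
  ∂[v_1,v_2] = [v_2] − [v_1].
The 6×12 boundary matrix has rank 5 and Smith normal form diag(1,1,1,1,1).

The boundary map ∂_2: C_2 → C_1 maps a triangle to the signed sum of its edges. For instance
  ∂[v_1,v_2,v_3] = [v_2,v_3] − [v_1,v_3] + [v_1,v_2],
  ∂[v_1,v_2,v_4] = [v_2,v_4] − [v_1,v_4] + [v_1,v_2].
The resulting 12×6 matrix has rank 6, and its Smith normal form has invariant factors (1,1,1,1,1,1).

Reading off H_k = ker ∂_k / im ∂_{k+1}:

  H_0: rank C_0 − rank ∂_1 = 6 − 5 = 1, and the invariant factors of ∂_1 are all 1, so H_0 = Z.
  H_1: rank ker ∂_1 − rank ∂_2 = (12 − 5) − 6 = 1, and the invariant factors of ∂_2 are all 1, so H_1 = Z.
  H_2: rank ker ∂_2 − rank ∂_3 = (6 − 6) − 0 = 0, and there is no ∂_3, so H_2 = 0.

As a check, the Euler characteristic is 6 − 12 + 6 = 0, which agrees with 1 − 1 + 0 = 0.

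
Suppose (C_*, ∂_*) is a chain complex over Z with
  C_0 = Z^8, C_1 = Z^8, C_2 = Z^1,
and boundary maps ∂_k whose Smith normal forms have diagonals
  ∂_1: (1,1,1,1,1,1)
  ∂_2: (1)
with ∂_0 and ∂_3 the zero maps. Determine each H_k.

H_0: b_0 = 8 − 0 − 6 = 2; torsion from ∂_1 factors > 1: none. So H_0 ≅ Z^2.
H_1: b_1 = 8 − 6 − 1 = 1; torsion from ∂_2 factors > 1: none. So H_1 ≅ Z.
H_2: b_2 = 1 − 1 − 0 = 0; torsion from ∂_3 factors > 1: none. So H_2 ≅ 0.

H_0 ≅ Z^2,  H_1 ≅ Z,  H_2 = 0.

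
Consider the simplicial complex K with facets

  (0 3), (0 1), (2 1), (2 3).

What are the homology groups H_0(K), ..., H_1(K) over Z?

H_0 ≅ Z,  H_1 ≅ Z.

Take the total order 0 < 1 < 2 < 3 on the vertex set. Then K (dimension 1) consists of the simplices:

  0-simplices (4): [0], [1], [2], [3]
  1-simplices (4): [0,1], [0,3], [1,2], [2,3]

giving chain groups C_0 ≅ Z^4, C_1 ≅ Z^4.

Boundary ∂_1: C_1 → C_0 is given by ∂[p,q] = [q] − [p]. For instance
  ∂[2,3] = [3] − [2].
The resulting 4×4 matrix has rank 3, and its Smith normal form has invariant factors (1,1,1).

Now H_k = ker ∂_k / im ∂_{k+1}, so:

  H_0: rank C_0 − rank ∂_1 = 4 − 3 = 1, and the invariant factors of ∂_1 are all 1, so H_0 ≅ Z.
  H_1: rank ker ∂_1 − rank ∂_2 = (4 − 3) − 0 = 1, and there is no ∂_2, so H_1 ≅ Z.

(K is a triangulation of the circle S^1.)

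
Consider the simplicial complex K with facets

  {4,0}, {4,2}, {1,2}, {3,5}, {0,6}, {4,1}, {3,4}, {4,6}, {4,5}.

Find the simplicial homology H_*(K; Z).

We work with the vertex ordering 0 < 1 < 2 < 3 < 4 < 5 < 6. The simplices of K, each written with vertices in increasing order, are:

  0-simplices (7): [0], [1], [2], [3], [4], [5], [6]
  1-simplices (9): [0,4], [0,6], [1,2], [1,4], [2,4], [3,4], [3,5], [4,5], [4,6]

so the chain groups are C_0 ≅ Z^7, C_1 ≅ Z^9.

Boundary ∂_1: C_1 → C_0 maps an edge to its endpoints' difference, ∂[p,q] = q − p. For instance
  ∂[2,4] = [4] − [2].
This gives a 7×9 integer matrix of rank 6; reducing to Smith normal form yields diagonal entries (1,1,1,1,1,1).

Reading off H_k = ker ∂_k / im ∂_{k+1}:

  H_0: rank C_0 − rank ∂_1 = 7 − 6 = 1, and the invariant factors of ∂_1 are all 1, so H_0 = Z.
  H_1: rank ker ∂_1 − rank ∂_2 = (9 − 6) − 0 = 3, and there is no ∂_2, so H_1 = Z^3.

H_0 ≅ Z,  H_1 ≅ Z^3.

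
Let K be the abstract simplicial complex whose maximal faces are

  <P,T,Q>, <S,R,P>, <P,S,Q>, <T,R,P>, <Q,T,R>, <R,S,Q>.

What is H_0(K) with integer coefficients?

H_0 = Z.

Fix the vertex order P < Q < R < S < T and write every simplex with vertices in increasing order. Then dim K = 2 and the simplices of K are:

  0-simplices (5): P, Q, R, S, T
  1-simplices (9): PQ, PR, PS, PT, QR, QS, QT, RS, RT
  2-simplices (6): PQS, PQT, PRS, PRT, QRS, QRT

so the chain groups are C_0 ≅ Z^5, C_1 ≅ Z^9, C_2 ≅ Z^6.

∂_1: C_1 → C_0 maps an edge to its endpoints' difference, ∂[p,q] = q − p.
As a 5×9 matrix over Z this has rank 4, with invariant factors (1,1,1,1).

∂_2: C_2 → C_1 sends each 2-simplex [p,q,r] to [q,r] − [p,r] + [p,q]. For instance
  ∂PQS = QS − PS + PQ,
  ∂QRT = RT − QT + QR.
The 9×6 boundary matrix has rank 5 and Smith normal form diag(1,1,1,1,1).

Now H_k = ker ∂_k / im ∂_{k+1}, so:

  H_0: rank C_0 − rank ∂_1 = 5 − 4 = 1, and the invariant factors of ∂_1 are all 1, so H_0 ≅ Z.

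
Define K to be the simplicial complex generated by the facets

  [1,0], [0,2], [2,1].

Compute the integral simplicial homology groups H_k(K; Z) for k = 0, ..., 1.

Order the vertices as 0 < 1 < 2. Listing each simplex with vertices in this order, K has dimension 1 with simplices:

  0-simplices (3): [0], [1], [2]
  1-simplices (3): [0,1], [0,2], [1,2]

Hence C_0 ≅ Z^3, C_1 ≅ Z^3.

Boundary ∂_1: C_1 → C_0 maps an edge to its endpoints' difference, ∂[p,q] = q − p. For instance
  ∂[1,2] = [2] − [1].
The 3×3 boundary matrix has rank 2 and Smith normal form diag(1,1).

Reading off H_k = ker ∂_k / im ∂_{k+1}:

  H_0: rank C_0 − rank ∂_1 = 3 − 2 = 1, and the invariant factors of ∂_1 are all 1, so H_0 ≅ Z.
  H_1: rank ker ∂_1 − rank ∂_2 = (3 − 2) − 0 = 1, and there is no ∂_2, so H_1 ≅ Z.

H_0 ≅ Z,  H_1 ≅ Z.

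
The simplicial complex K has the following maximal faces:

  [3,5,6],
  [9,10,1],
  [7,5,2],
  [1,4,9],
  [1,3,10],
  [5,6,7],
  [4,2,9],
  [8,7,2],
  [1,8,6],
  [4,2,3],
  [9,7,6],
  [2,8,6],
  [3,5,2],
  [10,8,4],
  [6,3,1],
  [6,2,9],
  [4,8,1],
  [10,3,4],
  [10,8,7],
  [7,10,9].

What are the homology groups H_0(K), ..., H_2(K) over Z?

H_0 ≅ Z,  H_1 ≅ Z ⊕ Z_2,  H_2 = 0.

Take the total order 1 < 2 < 3 < 4 < 5 < 6 < 7 < 8 < 9 < 10 on the vertex set. Then K (dimension 2) consists of the simplices:

  0-simplices (10): [1], [2], [3], [4], [5], [6], [7], [8], [9], [10]
  1-simplices (30): (30 of them)
  2-simplices (20): (20 of them)

so the chain groups are C_0 ≅ Z^10, C_1 ≅ Z^30, C_2 ≅ Z^20.

Boundary ∂_1: C_1 → C_0 sends each edge [p,q] (with p < q) to q − p.
As a 10×30 matrix over Z this has rank 9, with invariant factors (1,1,1,1,1,1,1,1,1).

Boundary ∂_2: C_2 → C_1 maps a triangle to the signed sum of its edges. For instance
  ∂[2,6,8] = [6,8] − [2,8] + [2,6],
  ∂[3,5,6] = [5,6] − [3,6] + [3,5].
The 30×20 boundary matrix has rank 20 and Smith normal form diag(1,1,1,1,1,1,1,1,1,1,1,1,1,1,1,1,1,1,1,2).

Now H_k = ker ∂_k / im ∂_{k+1}, so:

  H_0: rank C_0 − rank ∂_1 = 10 − 9 = 1, and the invariant factors of ∂_1 are all 1, so H_0 = Z.
  H_1: rank ker ∂_1 − rank ∂_2 = (30 − 9) − 20 = 1, and ∂_2 has invariant factor 2 > 1, so H_1 = Z ⊕ Z_2.
  H_2: rank ker ∂_2 − rank ∂_3 = (20 − 20) − 0 = 0, and there is no ∂_3, so H_2 = 0.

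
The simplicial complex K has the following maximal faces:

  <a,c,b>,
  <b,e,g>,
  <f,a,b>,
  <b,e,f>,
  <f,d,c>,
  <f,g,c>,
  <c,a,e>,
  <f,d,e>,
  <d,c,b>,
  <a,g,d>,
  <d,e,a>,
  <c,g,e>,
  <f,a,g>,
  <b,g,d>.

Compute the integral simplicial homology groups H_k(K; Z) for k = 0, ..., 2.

H_0 ≅ Z,  H_1 ≅ Z^2,  H_2 ≅ Z.

We work with the vertex ordering a < b < c < d < e < f < g. The simplices of K, each written with vertices in increasing order, are:

  0-simplices (7): a, b, c, d, e, f, g
  1-simplices (21): ab, ac, ad, ae, af, ag, bc, bd, be, bf, bg, cd, ce, cf, cg, de, df, dg, ef, eg, fg
  2-simplices (14): abc, abf, ace, ade, adg, afg, bcd, bdg, bef, beg, cdf, ceg, cfg, def

Hence C_0 ≅ Z^7, C_1 ≅ Z^21, C_2 ≅ Z^14.

Boundary ∂_1: C_1 → C_0 is given by ∂[p,q] = [q] − [p]. For instance
  ∂df = f − d.
This gives a 7×21 integer matrix of rank 6; reducing to Smith normal form yields diagonal entries (1,1,1,1,1,1).

The boundary map ∂_2: C_2 → C_1 acts by ∂[p,q,r] = [q,r] − [p,r] + [p,q]. For instance
  ∂adg = dg − ag + ad,
  ∂bef = ef − bf + be.
This gives a 21×14 integer matrix of rank 13; reducing to Smith normal form yields diagonal entries (1,1,1,1,1,1,1,1,1,1,1,1,1).

From H_k ≅ ker(∂_k) / im(∂_{k+1}) we obtain:

  H_0: rank C_0 − rank ∂_1 = 7 − 6 = 1, and the invariant factors of ∂_1 are all 1, so H_0 ≅ Z.
  H_1: rank ker ∂_1 − rank ∂_2 = (21 − 6) − 13 = 2, and the invariant factors of ∂_2 are all 1, so H_1 ≅ Z^2.
  H_2: rank ker ∂_2 − rank ∂_3 = (14 − 13) − 0 = 1, and there is no ∂_3, so H_2 ≅ Z.

(K is a triangulation of the torus T^2.)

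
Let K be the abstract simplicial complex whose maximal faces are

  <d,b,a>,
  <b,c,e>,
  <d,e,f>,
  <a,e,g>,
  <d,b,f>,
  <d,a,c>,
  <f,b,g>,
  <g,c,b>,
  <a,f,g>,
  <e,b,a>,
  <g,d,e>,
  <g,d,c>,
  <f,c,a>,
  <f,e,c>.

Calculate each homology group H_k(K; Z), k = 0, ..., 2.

H_0 ≅ Z,  H_1 ≅ Z^2,  H_2 ≅ Z.

Take the total order a < b < c < d < e < f < g on the vertex set. Then K (dimension 2) consists of the simplices:

  0-simplices (7): a, b, c, d, e, f, g
  1-simplices (21): ab, ac, ad, ae, af, ag, bc, bd, be, bf, bg, cd, ce, cf, cg, de, df, dg, ef, eg, fg
  2-simplices (14): abd, abe, acd, acf, aeg, afg, bce, bcg, bdf, bfg, cdg, cef, def, deg

so the chain groups are C_0 ≅ Z^7, C_1 ≅ Z^21, C_2 ≅ Z^14.

The boundary map ∂_1: C_1 → C_0 sends each edge [p,q] (with p < q) to q − p.
The 7×21 boundary matrix has rank 6 and Smith normal form diag(1,1,1,1,1,1).

Boundary ∂_2: C_2 → C_1 maps a triangle to the signed sum of its edges. For instance
  ∂acd = cd − ad + ac,
  ∂bce = ce − be + bc.
As a 21×14 matrix over Z this has rank 13, with invariant factors (1,1,1,1,1,1,1,1,1,1,1,1,1).

From H_k ≅ ker(∂_k) / im(∂_{k+1}) we obtain:

  H_0: rank C_0 − rank ∂_1 = 7 − 6 = 1, and the invariant factors of ∂_1 are all 1, so H_0 ≅ Z.
  H_1: rank ker ∂_1 − rank ∂_2 = (21 − 6) − 13 = 2, and the invariant factors of ∂_2 are all 1, so H_1 ≅ Z^2.
  H_2: rank ker ∂_2 − rank ∂_3 = (14 − 13) − 0 = 1, and there is no ∂_3, so H_2 ≅ Z.

As a check, the Euler characteristic is 7 − 21 + 14 = 0, which agrees with 1 − 2 + 1 = 0.
(K is a triangulation of the torus T^2.)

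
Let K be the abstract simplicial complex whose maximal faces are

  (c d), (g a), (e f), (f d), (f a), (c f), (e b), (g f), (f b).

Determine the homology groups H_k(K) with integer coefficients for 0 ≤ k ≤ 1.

H_0 = Z,  H_1 = Z^3.

Order the vertices as a < b < c < d < e < f < g. Listing each simplex with vertices in this order, K has dimension 1 with simplices:

  0-simplices (7): a, b, c, d, e, f, g
  1-simplices (9): af, ag, be, bf, cd, cf, df, ef, fg

so the chain groups are C_0 ≅ Z^7, C_1 ≅ Z^9.

Boundary ∂_1: C_1 → C_0 maps an edge to its endpoints' difference, ∂[p,q] = q − p.
The resulting 7×9 matrix has rank 6, and its Smith normal form has invariant factors (1,1,1,1,1,1).

Now H_k = ker ∂_k / im ∂_{k+1}, so:

  H_0: rank C_0 − rank ∂_1 = 7 − 6 = 1, and the invariant factors of ∂_1 are all 1, so H_0 = Z.
  H_1: rank ker ∂_1 − rank ∂_2 = (9 − 6) − 0 = 3, and there is no ∂_2, so H_1 = Z^3.

As a check, the Euler characteristic is 7 − 9 = -2, which agrees with 1 − 3 = -2.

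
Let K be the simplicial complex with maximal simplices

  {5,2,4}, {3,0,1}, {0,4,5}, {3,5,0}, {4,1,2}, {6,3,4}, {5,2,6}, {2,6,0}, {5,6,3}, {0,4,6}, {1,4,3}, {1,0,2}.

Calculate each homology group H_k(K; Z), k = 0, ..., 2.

We work with the vertex ordering 0 < 1 < 2 < 3 < 4 < 5 < 6. The simplices of K, each written with vertices in increasing order, are:

  0-simplices (7): [0], [1], [2], [3], [4], [5], [6]
  1-simplices (18): [0,1], [0,2], [0,3], [0,4], [0,5], [0,6], [1,2], [1,3], [1,4], [2,4], [2,5], [2,6], [3,4], [3,5], [3,6], [4,5], [4,6], [5,6]
  2-simplices (12): [0,1,2], [0,1,3], [0,2,6], [0,3,5], [0,4,5], [0,4,6], [1,2,4], [1,3,4], [2,4,5], [2,5,6], [3,4,6], [3,5,6]

so the chain groups are C_0 ≅ Z^7, C_1 ≅ Z^18, C_2 ≅ Z^12.

Boundary ∂_1: C_1 → C_0 maps an edge to its endpoints' difference, ∂[p,q] = q − p.
The 7×18 boundary matrix has rank 6 and Smith normal form diag(1,1,1,1,1,1).

The boundary map ∂_2: C_2 → C_1 maps a triangle to the signed sum of its edges. For instance
  ∂[2,5,6] = [5,6] − [2,6] + [2,5],
  ∂[2,4,5] = [4,5] − [2,5] + [2,4].
As a 18×12 matrix over Z this has rank 12, with invariant factors (1,1,1,1,1,1,1,1,1,1,1,2).

Now H_k = ker ∂_k / im ∂_{k+1}, so:

  H_0: rank C_0 − rank ∂_1 = 7 − 6 = 1, and the invariant factors of ∂_1 are all 1, so H_0 = Z.
  H_1: rank ker ∂_1 − rank ∂_2 = (18 − 6) − 12 = 0, and ∂_2 has invariant factor 2 > 1, so H_1 = Z/2Z.
  H_2: rank ker ∂_2 − rank ∂_3 = (12 − 12) − 0 = 0, and there is no ∂_3, so H_2 = 0.

(K is a triangulation of the real projective plane RP^2.)

H_0 ≅ Z,  H_1 ≅ Z/2Z,  H_2 = 0.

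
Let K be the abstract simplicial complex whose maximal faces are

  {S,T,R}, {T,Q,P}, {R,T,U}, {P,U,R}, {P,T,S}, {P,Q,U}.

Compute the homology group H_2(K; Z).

Order the vertices as P < Q < R < S < T < U. Listing each simplex with vertices in this order, K has dimension 2 with simplices:

  0-simplices (6): P, Q, R, S, T, U
  1-simplices (12): PQ, PR, PS, PT, PU, QT, QU, RS, RT, RU, ST, TU
  2-simplices (6): PQT, PQU, PRU, PST, RST, RTU

Hence C_0 ≅ Z^6, C_1 ≅ Z^12, C_2 ≅ Z^6.

Boundary ∂_1: C_1 → C_0 sends each edge [p,q] (with p < q) to q − p. For instance
  ∂QT = T − Q.
This gives a 6×12 integer matrix of rank 5; reducing to Smith normal form yields diagonal entries (1,1,1,1,1).

∂_2: C_2 → C_1 sends each 2-simplex [p,q,r] to [q,r] − [p,r] + [p,q]. For instance
  ∂PQU = QU − PU + PQ,
  ∂RST = ST − RT + RS.
The 12×6 boundary matrix has rank 6 and Smith normal form diag(1,1,1,1,1,1).

Reading off H_k = ker ∂_k / im ∂_{k+1}:

  H_2: rank ker ∂_2 − rank ∂_3 = (6 − 6) − 0 = 0, and there is no ∂_3, so H_2 = 0.

(K is a triangulation of the cylinder S^1 x I.)

H_2 = 0.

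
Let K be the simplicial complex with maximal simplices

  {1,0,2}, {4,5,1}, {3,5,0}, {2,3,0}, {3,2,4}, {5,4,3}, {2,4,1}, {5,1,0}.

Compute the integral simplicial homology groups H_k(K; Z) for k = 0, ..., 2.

Order the vertices as 0 < 1 < 2 < 3 < 4 < 5. Listing each simplex with vertices in this order, K has dimension 2 with simplices:

  0-simplices (6): [0], [1], [2], [3], [4], [5]
  1-simplices (12): [0,1], [0,2], [0,3], [0,5], [1,2], [1,4], [1,5], [2,3], [2,4], [3,4], [3,5], [4,5]
  2-simplices (8): [0,1,2], [0,1,5], [0,2,3], [0,3,5], [1,2,4], [1,4,5], [2,3,4], [3,4,5]

Hence C_0 ≅ Z^6, C_1 ≅ Z^12, C_2 ≅ Z^8.

The boundary map ∂_1: C_1 → C_0 sends each edge [p,q] (with p < q) to q − p.
This gives a 6×12 integer matrix of rank 5; reducing to Smith normal form yields diagonal entries (1,1,1,1,1).

Boundary ∂_2: C_2 → C_1 sends each 2-simplex [p,q,r] to [q,r] − [p,r] + [p,q]. For instance
  ∂[1,2,4] = [2,4] − [1,4] + [1,2],
  ∂[1,4,5] = [4,5] − [1,5] + [1,4].
This gives a 12×8 integer matrix of rank 7; reducing to Smith normal form yields diagonal entries (1,1,1,1,1,1,1).

Now H_k = ker ∂_k / im ∂_{k+1}, so:

  H_0: rank C_0 − rank ∂_1 = 6 − 5 = 1, and the invariant factors of ∂_1 are all 1, so H_0 ≅ Z.
  H_1: rank ker ∂_1 − rank ∂_2 = (12 − 5) − 7 = 0, and the invariant factors of ∂_2 are all 1, so H_1 ≅ 0.
  H_2: rank ker ∂_2 − rank ∂_3 = (8 − 7) − 0 = 1, and there is no ∂_3, so H_2 ≅ Z.

As a check, the Euler characteristic is 6 − 12 + 8 = 2, which agrees with 1 − 0 + 1 = 2.

H_0 ≅ Z,  H_1 = 0,  H_2 ≅ Z.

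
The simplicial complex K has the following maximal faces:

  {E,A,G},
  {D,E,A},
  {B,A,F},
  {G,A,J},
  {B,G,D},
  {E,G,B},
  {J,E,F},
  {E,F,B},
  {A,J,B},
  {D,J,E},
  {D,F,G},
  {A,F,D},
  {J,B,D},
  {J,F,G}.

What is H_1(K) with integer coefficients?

Order the vertices as A < B < D < E < F < G < J. Listing each simplex with vertices in this order, K has dimension 2 with simplices:

  0-simplices (7): A, B, D, E, F, G, J
  1-simplices (21): AB, AD, AE, AF, AG, AJ, BD, BE, BF, BG, BJ, DE, DF, DG, DJ, EF, EG, EJ, FG, FJ, GJ
  2-simplices (14): ABF, ABJ, ADE, ADF, AEG, AGJ, BDG, BDJ, BEF, BEG, DEJ, DFG, EFJ, FGJ

giving chain groups C_0 ≅ Z^7, C_1 ≅ Z^21, C_2 ≅ Z^14.

Boundary ∂_1: C_1 → C_0 is given by ∂[p,q] = [q] − [p]. For instance
  ∂EG = G − E.
This gives a 7×21 integer matrix of rank 6; reducing to Smith normal form yields diagonal entries (1,1,1,1,1,1).

∂_2: C_2 → C_1 maps a triangle to the signed sum of its edges. For instance
  ∂DEJ = EJ − DJ + DE,
  ∂BDG = DG − BG + BD.
As a 21×14 matrix over Z this has rank 13, with invariant factors (1,1,1,1,1,1,1,1,1,1,1,1,1).

Computing H_k = (kernel of ∂_k) / (image of ∂_{k+1}):

  H_1: rank ker ∂_1 − rank ∂_2 = (21 − 6) − 13 = 2, and the invariant factors of ∂_2 are all 1, so H_1 ≅ Z^2.

H_1 = Z^2.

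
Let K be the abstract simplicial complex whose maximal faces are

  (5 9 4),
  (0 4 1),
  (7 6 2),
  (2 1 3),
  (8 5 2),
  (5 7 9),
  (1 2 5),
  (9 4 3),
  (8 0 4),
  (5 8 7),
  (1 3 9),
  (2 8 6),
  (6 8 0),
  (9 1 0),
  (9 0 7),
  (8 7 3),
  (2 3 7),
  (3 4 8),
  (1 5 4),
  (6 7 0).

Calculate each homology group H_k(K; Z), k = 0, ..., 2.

Order the vertices as 0 < 1 < 2 < 3 < 4 < 5 < 6 < 7 < 8 < 9. Listing each simplex with vertices in this order, K has dimension 2 with simplices:

  0-simplices (10): [0], [1], [2], [3], [4], [5], [6], [7], [8], [9]
  1-simplices (30): (30 of them)
  2-simplices (20): (20 of them)

Hence C_0 ≅ Z^10, C_1 ≅ Z^30, C_2 ≅ Z^20.

∂_1: C_1 → C_0 is given by ∂[p,q] = [q] − [p]. For instance
  ∂[1,9] = [9] − [1].
The 10×30 boundary matrix has rank 9 and Smith normal form diag(1,1,1,1,1,1,1,1,1).

The boundary map ∂_2: C_2 → C_1 sends each 2-simplex [p,q,r] to [q,r] − [p,r] + [p,q]. For instance
  ∂[0,7,9] = [7,9] − [0,9] + [0,7],
  ∂[0,4,8] = [4,8] − [0,8] + [0,4].
The 30×20 boundary matrix has rank 20 and Smith normal form diag(1,1,1,1,1,1,1,1,1,1,1,1,1,1,1,1,1,1,1,2).

Reading off H_k = ker ∂_k / im ∂_{k+1}:

  H_0: rank C_0 − rank ∂_1 = 10 − 9 = 1, and the invariant factors of ∂_1 are all 1, so H_0 ≅ Z.
  H_1: rank ker ∂_1 − rank ∂_2 = (30 − 9) − 20 = 1, and ∂_2 has invariant factor 2 > 1, so H_1 ≅ Z × Z/2.
  H_2: rank ker ∂_2 − rank ∂_3 = (20 − 20) − 0 = 0, and there is no ∂_3, so H_2 ≅ 0.

As a check, the Euler characteristic is 10 − 30 + 20 = 0, which agrees with 1 − 1 + 0 = 0.
(K is a triangulation of the Klein bottle.)

H_0 = Z,  H_1 = Z × Z/2,  H_2 = 0.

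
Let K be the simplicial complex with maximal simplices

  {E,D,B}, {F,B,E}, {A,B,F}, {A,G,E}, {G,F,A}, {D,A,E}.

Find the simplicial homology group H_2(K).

H_2 = 0.

Take the total order A < B < D < E < F < G on the vertex set. Then K (dimension 2) consists of the simplices:

  0-simplices (6): A, B, D, E, F, G
  1-simplices (12): AB, AD, AE, AF, AG, BD, BE, BF, DE, EF, EG, FG
  2-simplices (6): ABF, ADE, AEG, AFG, BDE, BEF

Hence C_0 ≅ Z^6, C_1 ≅ Z^12, C_2 ≅ Z^6.

The boundary map ∂_1: C_1 → C_0 maps an edge to its endpoints' difference, ∂[p,q] = q − p.
This gives a 6×12 integer matrix of rank 5; reducing to Smith normal form yields diagonal entries (1,1,1,1,1).

Boundary ∂_2: C_2 → C_1 maps a triangle to the signed sum of its edges. For instance
  ∂ABF = BF − AF + AB,
  ∂AEG = EG − AG + AE.
The resulting 12×6 matrix has rank 6, and its Smith normal form has invariant factors (1,1,1,1,1,1).

Reading off H_k = ker ∂_k / im ∂_{k+1}:

  H_2: rank ker ∂_2 − rank ∂_3 = (6 − 6) − 0 = 0, and there is no ∂_3, so H_2 = 0.

(K is a triangulation of the cylinder S^1 x I.)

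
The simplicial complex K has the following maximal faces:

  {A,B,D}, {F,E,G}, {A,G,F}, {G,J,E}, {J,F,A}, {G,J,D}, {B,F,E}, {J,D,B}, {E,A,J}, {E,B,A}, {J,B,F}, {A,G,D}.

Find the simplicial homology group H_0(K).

Take the total order A < B < D < E < F < G < J on the vertex set. Then K (dimension 2) consists of the simplices:

  0-simplices (7): A, B, D, E, F, G, J
  1-simplices (18): AB, AD, AE, AF, AG, AJ, BD, BE, BF, BJ, DG, DJ, EF, EG, EJ, FG, FJ, GJ
  2-simplices (12): ABD, ABE, ADG, AEJ, AFG, AFJ, BDJ, BEF, BFJ, DGJ, EFG, EGJ

giving chain groups C_0 ≅ Z^7, C_1 ≅ Z^18, C_2 ≅ Z^12.

∂_1: C_1 → C_0 maps an edge to its endpoints' difference, ∂[p,q] = q − p. For instance
  ∂AJ = J − A.
The resulting 7×18 matrix has rank 6, and its Smith normal form has invariant factors (1,1,1,1,1,1).

Boundary ∂_2: C_2 → C_1 sends each 2-simplex [p,q,r] to [q,r] − [p,r] + [p,q]. For instance
  ∂AFJ = FJ − AJ + AF,
  ∂ABE = BE − AE + AB.
This gives a 18×12 integer matrix of rank 12; reducing to Smith normal form yields diagonal entries (1,1,1,1,1,1,1,1,1,1,1,2).

Reading off H_k = ker ∂_k / im ∂_{k+1}:

  H_0: rank C_0 − rank ∂_1 = 7 − 6 = 1, and the invariant factors of ∂_1 are all 1, so H_0 ≅ Z.

(K is a triangulation of the real projective plane RP^2.)

H_0 ≅ Z.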